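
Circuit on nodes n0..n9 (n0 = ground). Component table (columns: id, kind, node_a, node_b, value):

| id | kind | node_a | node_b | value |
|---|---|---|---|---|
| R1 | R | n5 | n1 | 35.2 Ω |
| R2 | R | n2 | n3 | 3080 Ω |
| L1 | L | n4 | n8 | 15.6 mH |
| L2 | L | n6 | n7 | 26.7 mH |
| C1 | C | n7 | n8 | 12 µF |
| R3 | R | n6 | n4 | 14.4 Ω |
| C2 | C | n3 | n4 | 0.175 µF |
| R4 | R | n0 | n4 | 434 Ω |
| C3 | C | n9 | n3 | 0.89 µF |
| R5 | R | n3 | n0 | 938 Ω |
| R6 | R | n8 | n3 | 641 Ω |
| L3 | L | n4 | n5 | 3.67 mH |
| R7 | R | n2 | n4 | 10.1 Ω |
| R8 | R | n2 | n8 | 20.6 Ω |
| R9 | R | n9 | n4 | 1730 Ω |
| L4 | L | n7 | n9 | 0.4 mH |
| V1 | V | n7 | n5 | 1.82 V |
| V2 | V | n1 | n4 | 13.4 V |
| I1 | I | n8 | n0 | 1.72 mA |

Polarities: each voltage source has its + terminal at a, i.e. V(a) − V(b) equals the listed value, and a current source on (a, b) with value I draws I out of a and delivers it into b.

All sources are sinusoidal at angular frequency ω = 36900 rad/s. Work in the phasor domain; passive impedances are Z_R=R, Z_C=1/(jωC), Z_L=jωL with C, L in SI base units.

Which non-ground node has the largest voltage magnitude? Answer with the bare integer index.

Apply KCL at each of the 9 non-ground nodes and solve the resulting linear system.
Node n1: branches {R1, V2} → V_1 = 10.90+0.001723j
Node n2: branches {R2, R7, R8} → V_2 = -0.2207+0.1669j
Node n3: branches {R2, C2, C3, R5, R6} → V_3 = 3.782-0.003724j
Node n4: branches {L1, R3, C2, R4, L3, R7, R9, V2} → V_4 = -2.496+0.001723j
Node n5: branches {R1, L3, V1} → V_5 = 2.586-0.009067j
Node n6: branches {L2, R3} → V_6 = -2.495-0.09914j
Node n7: branches {L2, C1, L4, V1} → V_7 = 4.406-0.009067j
Node n8: branches {L1, C1, R6, R8, I1} → V_8 = 4.394+0.5048j
Node n9: branches {C3, R9, L4} → V_9 = 4.990-0.1381j
Source currents: i(V1)=-0.2364-0.03783j, i(V2)=-0.2363-0.0003065j

1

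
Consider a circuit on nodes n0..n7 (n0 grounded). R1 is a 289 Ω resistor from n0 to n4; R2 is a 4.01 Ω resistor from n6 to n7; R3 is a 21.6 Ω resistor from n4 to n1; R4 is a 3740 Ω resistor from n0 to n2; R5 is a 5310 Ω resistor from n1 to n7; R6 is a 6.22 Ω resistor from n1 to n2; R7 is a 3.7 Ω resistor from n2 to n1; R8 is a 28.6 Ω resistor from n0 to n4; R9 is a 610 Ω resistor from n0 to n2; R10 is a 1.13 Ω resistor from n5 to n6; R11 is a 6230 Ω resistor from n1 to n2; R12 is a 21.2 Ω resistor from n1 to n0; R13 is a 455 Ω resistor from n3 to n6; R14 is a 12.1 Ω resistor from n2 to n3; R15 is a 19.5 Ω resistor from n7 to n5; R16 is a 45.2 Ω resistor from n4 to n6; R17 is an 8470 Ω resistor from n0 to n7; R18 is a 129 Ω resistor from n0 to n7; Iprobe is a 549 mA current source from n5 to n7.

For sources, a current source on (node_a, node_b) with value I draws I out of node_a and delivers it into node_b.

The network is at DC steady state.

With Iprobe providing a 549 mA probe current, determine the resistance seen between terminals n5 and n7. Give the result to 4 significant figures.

Element admittances at DC:
  Y(R1) = 0.003460 S between n0,n4
  Y(R2) = 0.2494 S between n6,n7
  Y(R3) = 0.04630 S between n4,n1
  Y(R4) = 0.0002674 S between n0,n2
  Y(R5) = 0.0001883 S between n1,n7
  Y(R6) = 0.1608 S between n1,n2
  Y(R7) = 0.2703 S between n2,n1
  Y(R8) = 0.03497 S between n0,n4
  Y(R9) = 0.001639 S between n0,n2
  Y(R10) = 0.8850 S between n5,n6
  Y(R11) = 0.0001605 S between n1,n2
  Y(R12) = 0.04717 S between n1,n0
  Y(R13) = 0.002198 S between n3,n6
  Y(R14) = 0.08264 S between n2,n3
  Y(R15) = 0.05128 S between n7,n5
  Y(R16) = 0.02212 S between n4,n6
  Y(R17) = 0.0001181 S between n0,n7
  Y(R18) = 0.007752 S between n0,n7
  Iprobe: injects 0.549 A into n7 (from n5)
Assemble and solve the 7×7 MNA system:
  V(n1)=-0.07710  V(n2)=-0.07899  V(n3)=-0.09067  V(n4)=-0.1432  V(n5)=-1.023  V(n6)=-0.5300  V(n7)=1.180

R_eq = 4.013 Ω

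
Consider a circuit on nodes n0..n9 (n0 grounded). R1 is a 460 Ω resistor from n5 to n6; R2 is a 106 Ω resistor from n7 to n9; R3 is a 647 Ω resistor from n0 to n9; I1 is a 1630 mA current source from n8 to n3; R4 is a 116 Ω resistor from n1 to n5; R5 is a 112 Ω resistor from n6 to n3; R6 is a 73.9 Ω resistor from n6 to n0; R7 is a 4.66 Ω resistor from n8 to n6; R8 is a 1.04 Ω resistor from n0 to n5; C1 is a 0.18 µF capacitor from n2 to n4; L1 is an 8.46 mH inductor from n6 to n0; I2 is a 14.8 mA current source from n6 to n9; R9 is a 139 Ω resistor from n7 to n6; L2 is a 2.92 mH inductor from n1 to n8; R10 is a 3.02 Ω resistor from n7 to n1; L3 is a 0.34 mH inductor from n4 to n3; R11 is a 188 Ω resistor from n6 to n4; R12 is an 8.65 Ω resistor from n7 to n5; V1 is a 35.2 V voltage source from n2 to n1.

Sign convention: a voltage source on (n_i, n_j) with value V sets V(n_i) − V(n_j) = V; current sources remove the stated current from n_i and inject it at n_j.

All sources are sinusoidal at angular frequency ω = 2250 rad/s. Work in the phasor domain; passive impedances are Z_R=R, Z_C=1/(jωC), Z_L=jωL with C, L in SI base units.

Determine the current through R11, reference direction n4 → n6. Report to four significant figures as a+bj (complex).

0.6081-0.01438j A

MNA unknowns: 9 node voltages V₁..V_9 plus 1 source current (V1)
R1: Y=0.002174+0.000j on G[5,6]
R2: Y=0.009434+0.000j on G[7,9]
R3: Y=0.001546+0.000j on G[0,9]
I1: z[8]−=1.63, z[3]+=1.63
R4: Y=0.008621+0.000j on G[1,5]
R5: Y=0.008929+0.000j on G[6,3]
R6: Y=0.01353+0.000j on G[6,0]
R7: Y=0.2146+0.000j on G[8,6]
R8: Y=0.9615+0.000j on G[0,5]
C1: Y=0.000+0.0004050j on G[2,4]
L1: Y=0.000-0.05253j on G[6,0]
I2: z[6]−=0.0148, z[9]+=0.0148
R9: Y=0.007194+0.000j on G[7,6]
L2: Y=0.000-0.1522j on G[1,8]
R10: Y=0.3311+0.000j on G[7,1]
L3: Y=0.000-1.307j on G[4,3]
R11: Y=0.005319+0.000j on G[6,4]
R12: Y=0.1156+0.000j on G[7,5]
V1: row V2−V1=35.2, i_V1 at 2,1
solve → V1=-1.788+2.110j, V2=33.41+2.110j, V3=118.2-0.7156j, V4=118.2-1.182j, V5=-0.1388+0.1906j, V6=3.921+1.522j, V7=-1.246+1.607j, V8=-2.766+0.8285j, V9=0.2772+1.381j
aux → i_V1=0.001333+0.03436j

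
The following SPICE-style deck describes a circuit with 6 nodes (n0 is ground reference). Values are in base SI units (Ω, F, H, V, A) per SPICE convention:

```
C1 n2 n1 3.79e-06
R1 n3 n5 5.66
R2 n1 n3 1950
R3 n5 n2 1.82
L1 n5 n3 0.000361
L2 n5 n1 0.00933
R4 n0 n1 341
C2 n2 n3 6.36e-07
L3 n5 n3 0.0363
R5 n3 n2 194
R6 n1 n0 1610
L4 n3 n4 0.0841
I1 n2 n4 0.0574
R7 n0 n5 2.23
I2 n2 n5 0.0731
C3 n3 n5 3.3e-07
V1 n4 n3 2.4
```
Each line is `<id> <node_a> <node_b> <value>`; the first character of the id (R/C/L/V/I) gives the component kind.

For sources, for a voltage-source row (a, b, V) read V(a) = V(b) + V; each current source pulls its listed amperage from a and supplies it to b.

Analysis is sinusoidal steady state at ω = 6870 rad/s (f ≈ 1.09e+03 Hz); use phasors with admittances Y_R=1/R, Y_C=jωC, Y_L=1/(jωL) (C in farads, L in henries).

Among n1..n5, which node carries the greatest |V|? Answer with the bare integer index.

Apply KCL at each of the 5 non-ground nodes and solve the resulting linear system.
Node n1: branches {C1, R2, L2, R4, R6} → V_1 = -0.4744-0.2074j
Node n2: branches {C1, R3, C2, R5, I1, I2} → V_2 = -0.2226-0.006895j
Node n3: branches {R1, R2, L1, C2, L3, R5, L4, C3, V1} → V_3 = 0.05885+0.1164j
Node n4: branches {L4, I1, V1} → V_4 = 2.459+0.1164j
Node n5: branches {R1, R3, L1, L2, L3, R7, I2, C3} → V_5 = 0.003760+0.001644j
Source currents: i(V1)=0.05740+0.004154j

4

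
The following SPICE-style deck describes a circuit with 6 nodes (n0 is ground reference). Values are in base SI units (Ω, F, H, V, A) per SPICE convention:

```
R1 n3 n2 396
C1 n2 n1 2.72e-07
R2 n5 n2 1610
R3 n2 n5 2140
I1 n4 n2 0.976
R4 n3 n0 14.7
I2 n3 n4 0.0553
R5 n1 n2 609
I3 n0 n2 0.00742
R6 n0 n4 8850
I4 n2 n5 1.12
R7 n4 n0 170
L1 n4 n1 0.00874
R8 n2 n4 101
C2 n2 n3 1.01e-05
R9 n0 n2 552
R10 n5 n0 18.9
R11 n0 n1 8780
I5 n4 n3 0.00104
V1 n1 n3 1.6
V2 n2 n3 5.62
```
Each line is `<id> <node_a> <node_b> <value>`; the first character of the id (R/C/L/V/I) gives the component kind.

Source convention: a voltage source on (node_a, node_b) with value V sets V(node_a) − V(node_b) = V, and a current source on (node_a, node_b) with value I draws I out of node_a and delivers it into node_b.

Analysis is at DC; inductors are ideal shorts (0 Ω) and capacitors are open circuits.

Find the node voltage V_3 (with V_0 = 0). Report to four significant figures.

Element admittances at DC:
  Y(R1) = 0.002525 S between n3,n2
  Y(C1) = 0.000 S between n2,n1
  Y(R2) = 0.0006211 S between n5,n2
  Y(R3) = 0.0004673 S between n2,n5
  I1: injects 0.976 A into n2 (from n4)
  Y(R4) = 0.06803 S between n3,n0
  I2: injects 0.0553 A into n4 (from n3)
  Y(R5) = 0.001642 S between n1,n2
  I3: injects 0.00742 A into n2 (from n0)
  Y(R6) = 0.0001130 S between n0,n4
  I4: injects 1.12 A into n5 (from n2)
  Y(R7) = 0.005882 S between n4,n0
  L1: short n4↔n1 (DC inductor)
  Y(R8) = 0.009901 S between n2,n4
  Y(C2) = 0.000 S between n2,n3
  Y(R9) = 0.001812 S between n0,n2
  Y(R10) = 0.05291 S between n5,n0
  Y(R11) = 0.0001139 S between n0,n1
  I5: injects 0.00104 A into n3 (from n4)
  V1: constraint V(n1)−V(n3) = 1.6
  V2: constraint V(n2)−V(n3) = 5.62
Assemble and solve the 8×8 MNA system:
  V(n1)=-12.89  V(n2)=-8.870  V(n3)=-14.49  V(n4)=-12.89  V(n5)=20.56
  i(L1)=-0.8047  i(V1)=-0.7966  i(V2)=-0.1491

-14.49 V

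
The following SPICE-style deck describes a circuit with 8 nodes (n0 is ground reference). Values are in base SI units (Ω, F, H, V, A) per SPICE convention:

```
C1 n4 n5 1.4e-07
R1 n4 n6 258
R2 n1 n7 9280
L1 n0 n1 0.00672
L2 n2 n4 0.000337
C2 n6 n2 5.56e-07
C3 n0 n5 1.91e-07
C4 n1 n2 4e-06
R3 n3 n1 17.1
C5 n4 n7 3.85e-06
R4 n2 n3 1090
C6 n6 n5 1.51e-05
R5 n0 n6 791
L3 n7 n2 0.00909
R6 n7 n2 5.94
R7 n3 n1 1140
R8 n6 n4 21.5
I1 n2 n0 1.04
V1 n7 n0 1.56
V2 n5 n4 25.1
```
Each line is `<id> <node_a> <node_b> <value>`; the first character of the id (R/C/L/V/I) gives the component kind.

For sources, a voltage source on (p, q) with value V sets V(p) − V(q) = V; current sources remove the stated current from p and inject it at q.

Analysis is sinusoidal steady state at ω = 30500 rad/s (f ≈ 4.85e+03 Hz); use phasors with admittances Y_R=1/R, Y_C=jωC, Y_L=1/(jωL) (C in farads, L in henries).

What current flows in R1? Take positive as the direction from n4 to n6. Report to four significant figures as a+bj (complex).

-0.09208-0.009917j A

Element admittances at ω=30500 rad/s:
  Y(C1) = 0.000+0.004270j S between n4,n5
  Y(R1) = 0.003876+0.000j S between n4,n6
  Y(R2) = 0.0001078+0.000j S between n1,n7
  Y(L1) = 0.000-0.004879j S between n0,n1
  Y(L2) = 0.000-0.09729j S between n2,n4
  Y(C2) = 0.000+0.01696j S between n6,n2
  Y(C3) = 0.000+0.005825j S between n0,n5
  Y(C4) = 0.000+0.1220j S between n1,n2
  Y(R3) = 0.05848+0.000j S between n3,n1
  Y(C5) = 0.000+0.1174j S between n4,n7
  Y(R4) = 0.0009174+0.000j S between n2,n3
  Y(C6) = 0.000+0.4605j S between n6,n5
  Y(R5) = 0.001264+0.000j S between n0,n6
  Y(L3) = 0.000-0.003607j S between n7,n2
  Y(R6) = 0.1684+0.000j S between n7,n2
  Y(R7) = 0.0008772+0.000j S between n3,n1
  Y(R8) = 0.04651+0.000j S between n6,n4
  I1: injects 1.04 A into n0 (from n2)
  V1: constraint V(n7)−V(n0) = 1.56
  V2: constraint V(n5)−V(n4) = 25.1
Assemble and solve the 9×9 MNA system:
  V(n1)=-4.898-0.2376j  V(n2)=-4.702-0.2210j  V(n3)=-4.895-0.2374j  V(n4)=0.1974+0.1083j  V(n5)=25.30+0.1083j  V(n6)=23.95+2.667j  V(n7)=1.560+0.000j
  i(V1)=-1.068-0.1746j  i(V2)=-1.178-0.8728j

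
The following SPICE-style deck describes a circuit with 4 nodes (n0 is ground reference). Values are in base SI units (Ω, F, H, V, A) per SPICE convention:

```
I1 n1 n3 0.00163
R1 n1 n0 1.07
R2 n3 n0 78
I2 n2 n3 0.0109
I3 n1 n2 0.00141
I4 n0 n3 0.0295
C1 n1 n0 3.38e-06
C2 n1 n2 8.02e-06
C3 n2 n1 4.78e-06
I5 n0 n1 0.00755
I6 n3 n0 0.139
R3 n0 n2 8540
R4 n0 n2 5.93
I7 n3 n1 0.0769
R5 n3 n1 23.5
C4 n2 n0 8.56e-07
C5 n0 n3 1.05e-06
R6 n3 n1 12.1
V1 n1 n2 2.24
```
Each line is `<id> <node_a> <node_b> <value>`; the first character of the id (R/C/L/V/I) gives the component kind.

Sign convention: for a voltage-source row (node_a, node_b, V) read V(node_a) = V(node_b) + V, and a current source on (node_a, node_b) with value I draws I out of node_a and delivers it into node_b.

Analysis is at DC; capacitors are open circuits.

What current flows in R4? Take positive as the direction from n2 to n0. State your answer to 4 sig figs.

Element admittances at DC:
  I1: injects 0.00163 A into n3 (from n1)
  Y(R1) = 0.9346 S between n1,n0
  Y(R2) = 0.01282 S between n3,n0
  I2: injects 0.0109 A into n3 (from n2)
  I3: injects 0.00141 A into n2 (from n1)
  I4: injects 0.0295 A into n3 (from n0)
  Y(C1) = 0.000 S between n1,n0
  Y(C2) = 0.000 S between n1,n2
  Y(C3) = 0.000 S between n2,n1
  I5: injects 0.00755 A into n1 (from n0)
  I6: injects 0.139 A into n0 (from n3)
  Y(R3) = 0.0001171 S between n0,n2
  Y(R4) = 0.1686 S between n0,n2
  I7: injects 0.0769 A into n1 (from n3)
  Y(R5) = 0.04255 S between n3,n1
  Y(C4) = 0.000 S between n2,n0
  Y(C5) = 0.000 S between n0,n3
  Y(R6) = 0.08264 S between n3,n1
  V1: constraint V(n1)−V(n2) = 2.24
Assemble and solve the 4×4 MNA system:
  V(n1)=0.2621  V(n2)=-1.978  V(n3)=-1.022
  i(V1)=-0.3243

-0.3335 A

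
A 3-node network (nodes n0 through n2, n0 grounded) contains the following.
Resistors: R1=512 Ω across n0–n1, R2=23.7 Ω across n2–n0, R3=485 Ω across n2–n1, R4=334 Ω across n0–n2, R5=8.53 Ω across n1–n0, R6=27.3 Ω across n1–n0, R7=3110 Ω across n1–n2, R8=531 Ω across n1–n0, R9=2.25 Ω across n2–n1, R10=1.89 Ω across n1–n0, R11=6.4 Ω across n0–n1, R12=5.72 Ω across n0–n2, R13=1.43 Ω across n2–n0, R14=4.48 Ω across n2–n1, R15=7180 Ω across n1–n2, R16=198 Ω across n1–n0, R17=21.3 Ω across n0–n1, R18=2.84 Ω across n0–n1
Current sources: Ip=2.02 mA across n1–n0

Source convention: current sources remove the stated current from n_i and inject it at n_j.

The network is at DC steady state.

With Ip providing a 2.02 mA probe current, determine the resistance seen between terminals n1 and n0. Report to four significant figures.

Apply KCL at each of the 2 non-ground nodes and solve the resulting linear system.
Node n1: branches {R1, R3, R5, R6, R7, R8, R9, R10, R11, R14, R15, R16, R17, R18, Ip} → V_1 = -0.001236
Node n2: branches {R2, R3, R4, R7, R9, R12, R13, R14, R15} → V_2 = -0.0005210

R_eq = 0.6117 Ω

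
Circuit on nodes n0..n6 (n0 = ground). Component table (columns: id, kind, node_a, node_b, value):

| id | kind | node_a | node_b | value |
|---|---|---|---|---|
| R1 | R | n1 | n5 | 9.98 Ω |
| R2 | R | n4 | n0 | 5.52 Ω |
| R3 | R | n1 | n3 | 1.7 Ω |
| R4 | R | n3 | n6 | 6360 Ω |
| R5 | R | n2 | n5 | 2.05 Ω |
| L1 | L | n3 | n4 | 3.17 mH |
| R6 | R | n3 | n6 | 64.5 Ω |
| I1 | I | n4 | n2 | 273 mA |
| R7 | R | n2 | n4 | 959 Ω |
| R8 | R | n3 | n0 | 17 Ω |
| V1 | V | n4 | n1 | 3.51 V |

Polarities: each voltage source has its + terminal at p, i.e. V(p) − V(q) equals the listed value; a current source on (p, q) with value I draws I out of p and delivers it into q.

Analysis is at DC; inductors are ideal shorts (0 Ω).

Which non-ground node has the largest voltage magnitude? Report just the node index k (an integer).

Apply KCL at each of the 6 non-ground nodes and solve the resulting linear system.
Node n1: branches {R1, R3, V1} → V_1 = -3.510
Node n2: branches {R5, I1, R7} → V_2 = -0.2230
Node n3: branches {R3, R4, L1, R6, R8} → V_3 = 0.000
Node n4: branches {R2, L1, I1, R7, V1} → V_4 = 0.000
Node n5: branches {R1, R5} → V_5 = -0.7831
Node n6: branches {R4, R6} → V_6 = 0.000
Source currents: i(L1)=-2.065, i(V1)=-2.338

1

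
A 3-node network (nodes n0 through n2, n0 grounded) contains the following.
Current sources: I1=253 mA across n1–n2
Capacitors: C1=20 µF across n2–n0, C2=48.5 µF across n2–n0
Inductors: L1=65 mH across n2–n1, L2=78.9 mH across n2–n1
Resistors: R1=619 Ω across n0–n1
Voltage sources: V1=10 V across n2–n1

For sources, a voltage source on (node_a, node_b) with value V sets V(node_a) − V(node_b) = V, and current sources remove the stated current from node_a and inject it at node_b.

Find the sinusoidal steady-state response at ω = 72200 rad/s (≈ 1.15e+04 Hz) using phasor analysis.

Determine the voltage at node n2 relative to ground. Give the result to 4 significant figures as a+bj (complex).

1.067e-06-0.003266j V

MNA unknowns: 2 node voltages V₁..V_2 plus 1 source current (V1)
I1: z[1]−=0.253, z[2]+=0.253
C1: Y=0.000+1.444j on G[2,0]
L1: Y=0.000-0.0002131j on G[2,1]
L2: Y=0.000-0.0001755j on G[2,1]
R1: Y=0.001616+0.000j on G[0,1]
C2: Y=0.000+3.502j on G[2,0]
V1: row V2−V1=10, i_V1 at 2,1
solve → V1=-10.00-0.003266j, V2=1.067e-06-0.003266j
aux → i_V1=0.2368+0.003881j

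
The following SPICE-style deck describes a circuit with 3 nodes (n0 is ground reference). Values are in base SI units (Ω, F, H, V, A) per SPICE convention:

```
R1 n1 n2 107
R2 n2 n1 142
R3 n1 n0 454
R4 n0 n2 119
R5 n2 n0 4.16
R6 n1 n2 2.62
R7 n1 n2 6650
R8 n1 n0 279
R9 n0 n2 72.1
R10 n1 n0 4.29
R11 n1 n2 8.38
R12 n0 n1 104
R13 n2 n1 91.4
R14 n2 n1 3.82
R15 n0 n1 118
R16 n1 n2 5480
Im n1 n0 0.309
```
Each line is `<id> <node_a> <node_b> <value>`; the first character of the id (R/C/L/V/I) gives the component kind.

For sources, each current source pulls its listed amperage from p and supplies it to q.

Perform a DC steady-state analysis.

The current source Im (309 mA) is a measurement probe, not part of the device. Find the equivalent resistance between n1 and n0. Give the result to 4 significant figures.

Apply KCL at each of the 2 non-ground nodes and solve the resulting linear system.
Node n1: branches {R1, R2, R3, R6, R7, R8, R10, R11, R12, R13, R14, R15, R16, Im} → V_1 = -0.6804
Node n2: branches {R1, R2, R4, R5, R6, R7, R9, R11, R13, R14, R16} → V_2 = -0.5107

R_eq = 2.202 Ω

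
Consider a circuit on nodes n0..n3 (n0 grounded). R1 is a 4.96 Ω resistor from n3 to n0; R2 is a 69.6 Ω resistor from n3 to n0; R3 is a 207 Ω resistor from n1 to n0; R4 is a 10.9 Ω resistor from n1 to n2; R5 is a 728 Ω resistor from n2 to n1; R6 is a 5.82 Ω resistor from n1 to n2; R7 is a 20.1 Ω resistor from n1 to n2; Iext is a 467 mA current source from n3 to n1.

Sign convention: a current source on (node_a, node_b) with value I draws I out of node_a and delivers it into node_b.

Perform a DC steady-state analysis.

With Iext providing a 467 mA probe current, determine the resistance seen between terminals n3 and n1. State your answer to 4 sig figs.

MNA unknowns: 3 node voltages V₁..V_3
R1: Y=0.2016 on G[3,0]
R2: Y=0.01437 on G[3,0]
R3: Y=0.004831 on G[1,0]
R4: Y=0.09174 on G[1,2]
R5: Y=0.001374 on G[2,1]
R6: Y=0.1718 on G[1,2]
R7: Y=0.04975 on G[1,2]
Iext: z[3]−=0.467, z[1]+=0.467
solve → V1=96.67, V2=96.67, V3=-2.162

R_eq = 211.6 Ω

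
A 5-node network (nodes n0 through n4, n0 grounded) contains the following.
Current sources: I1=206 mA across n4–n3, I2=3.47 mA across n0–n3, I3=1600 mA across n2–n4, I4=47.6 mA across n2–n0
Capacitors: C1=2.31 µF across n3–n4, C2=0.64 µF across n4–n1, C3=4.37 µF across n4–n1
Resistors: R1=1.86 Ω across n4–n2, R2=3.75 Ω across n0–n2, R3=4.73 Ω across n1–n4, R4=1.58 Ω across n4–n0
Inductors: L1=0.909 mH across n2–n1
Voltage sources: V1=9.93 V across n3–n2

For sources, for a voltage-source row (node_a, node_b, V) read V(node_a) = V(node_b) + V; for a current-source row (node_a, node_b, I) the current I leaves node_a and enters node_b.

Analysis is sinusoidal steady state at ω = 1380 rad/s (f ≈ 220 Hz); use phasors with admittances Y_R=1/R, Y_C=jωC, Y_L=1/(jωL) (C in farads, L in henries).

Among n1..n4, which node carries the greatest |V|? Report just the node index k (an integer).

MNA unknowns: 4 node voltages V₁..V_4 plus 1 source current (V1)
I1: z[4]−=0.206, z[3]+=0.206
C1: Y=0.000+0.003188j on G[3,4]
I2: z[0]−=0.00347, z[3]+=0.00347
C2: Y=0.000+0.0008832j on G[4,1]
C3: Y=0.000+0.006031j on G[4,1]
I3: z[2]−=1.6, z[4]+=1.6
R1: Y=0.5376+0.000j on G[4,2]
R2: Y=0.2667+0.000j on G[0,2]
I4: z[2]−=0.0476, z[0]+=0.0476
L1: Y=0.000-0.7972j on G[2,1]
R3: Y=0.2114+0.000j on G[1,4]
R4: Y=0.6329+0.000j on G[4,0]
V1: row V3−V2=9.93, i_V1 at 3,2
solve → V1=-1.065+0.3177j, V2=-1.128-0.07480j, V3=8.802-0.07480j, V4=0.4056+0.03152j
aux → i_V1=0.2091-0.02677j

3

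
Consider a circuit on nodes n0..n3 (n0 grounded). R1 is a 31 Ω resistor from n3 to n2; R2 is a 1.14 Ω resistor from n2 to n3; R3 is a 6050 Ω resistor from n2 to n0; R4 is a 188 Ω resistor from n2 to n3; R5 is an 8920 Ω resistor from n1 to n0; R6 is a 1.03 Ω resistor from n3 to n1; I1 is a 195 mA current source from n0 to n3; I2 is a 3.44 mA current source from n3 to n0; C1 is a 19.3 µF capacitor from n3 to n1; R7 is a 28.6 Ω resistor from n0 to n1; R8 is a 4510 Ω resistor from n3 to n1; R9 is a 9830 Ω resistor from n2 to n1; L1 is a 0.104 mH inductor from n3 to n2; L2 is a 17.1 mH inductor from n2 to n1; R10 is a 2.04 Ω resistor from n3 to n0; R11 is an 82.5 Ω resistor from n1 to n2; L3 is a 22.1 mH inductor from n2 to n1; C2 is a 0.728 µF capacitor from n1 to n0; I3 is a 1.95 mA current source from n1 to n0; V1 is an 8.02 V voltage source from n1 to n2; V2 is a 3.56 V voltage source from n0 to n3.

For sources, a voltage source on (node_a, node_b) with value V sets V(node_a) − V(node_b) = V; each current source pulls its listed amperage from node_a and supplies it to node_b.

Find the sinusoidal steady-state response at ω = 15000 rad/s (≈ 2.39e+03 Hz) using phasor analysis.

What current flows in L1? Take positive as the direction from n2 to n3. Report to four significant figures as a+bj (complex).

-1.223+2.435j A

Apply KCL at each of the 3 non-ground nodes and solve the resulting linear system.
Node n1: branches {R5, R6, C1, R7, R8, R9, L2, R11, L3, C2, I3, V1} → V_1 = 0.6620-1.907j
Node n2: branches {R1, R2, R3, R4, R9, L1, L2, R11, L3, V1} → V_2 = -7.358-1.907j
Node n3: branches {R1, R2, R4, R6, I1, I2, C1, R8, L1, R10, V2} → V_3 = -3.560+0.000j
Source currents: i(V1)=-4.796+0.7450j, i(V2)=-1.892-0.05999j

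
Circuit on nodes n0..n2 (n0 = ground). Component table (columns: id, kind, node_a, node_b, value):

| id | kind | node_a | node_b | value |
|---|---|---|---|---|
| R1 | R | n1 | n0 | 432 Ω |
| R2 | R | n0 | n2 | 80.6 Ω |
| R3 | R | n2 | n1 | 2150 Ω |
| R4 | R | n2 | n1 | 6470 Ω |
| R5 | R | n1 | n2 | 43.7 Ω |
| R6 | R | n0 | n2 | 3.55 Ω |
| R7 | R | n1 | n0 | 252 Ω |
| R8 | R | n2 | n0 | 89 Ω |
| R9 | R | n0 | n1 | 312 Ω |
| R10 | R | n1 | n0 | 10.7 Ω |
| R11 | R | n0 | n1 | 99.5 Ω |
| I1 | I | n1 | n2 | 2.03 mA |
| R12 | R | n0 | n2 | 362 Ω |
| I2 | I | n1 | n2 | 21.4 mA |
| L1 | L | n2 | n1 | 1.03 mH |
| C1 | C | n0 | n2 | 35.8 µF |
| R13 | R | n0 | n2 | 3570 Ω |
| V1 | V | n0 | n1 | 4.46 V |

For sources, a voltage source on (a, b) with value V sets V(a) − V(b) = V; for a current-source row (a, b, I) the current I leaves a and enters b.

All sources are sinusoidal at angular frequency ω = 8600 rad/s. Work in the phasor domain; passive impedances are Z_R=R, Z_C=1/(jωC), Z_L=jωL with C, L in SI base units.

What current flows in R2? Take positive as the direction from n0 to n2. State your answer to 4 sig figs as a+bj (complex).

-0.005959-0.01532j A

MNA unknowns: 2 node voltages V₁..V_2 plus 1 source current (V1)
R1: Y=0.002315+0.000j on G[1,0]
R2: Y=0.01241+0.000j on G[0,2]
R3: Y=0.0004651+0.000j on G[2,1]
R4: Y=0.0001546+0.000j on G[2,1]
R5: Y=0.02288+0.000j on G[1,2]
R6: Y=0.2817+0.000j on G[0,2]
R7: Y=0.003968+0.000j on G[1,0]
R8: Y=0.01124+0.000j on G[2,0]
R9: Y=0.003205+0.000j on G[0,1]
R10: Y=0.09346+0.000j on G[1,0]
R11: Y=0.01005+0.000j on G[0,1]
I1: z[1]−=0.00203, z[2]+=0.00203
R12: Y=0.002762+0.000j on G[0,2]
I2: z[1]−=0.0214, z[2]+=0.0214
L1: Y=0.000-0.1129j on G[2,1]
C1: Y=0.000+0.3079j on G[0,2]
R13: Y=0.0002801+0.000j on G[0,2]
V1: row V0−V1=4.46, i_V1 at 0,1
solve → V1=-4.460+0.000j, V2=0.4803+1.235j
aux → i_V1=-0.7361+0.5287j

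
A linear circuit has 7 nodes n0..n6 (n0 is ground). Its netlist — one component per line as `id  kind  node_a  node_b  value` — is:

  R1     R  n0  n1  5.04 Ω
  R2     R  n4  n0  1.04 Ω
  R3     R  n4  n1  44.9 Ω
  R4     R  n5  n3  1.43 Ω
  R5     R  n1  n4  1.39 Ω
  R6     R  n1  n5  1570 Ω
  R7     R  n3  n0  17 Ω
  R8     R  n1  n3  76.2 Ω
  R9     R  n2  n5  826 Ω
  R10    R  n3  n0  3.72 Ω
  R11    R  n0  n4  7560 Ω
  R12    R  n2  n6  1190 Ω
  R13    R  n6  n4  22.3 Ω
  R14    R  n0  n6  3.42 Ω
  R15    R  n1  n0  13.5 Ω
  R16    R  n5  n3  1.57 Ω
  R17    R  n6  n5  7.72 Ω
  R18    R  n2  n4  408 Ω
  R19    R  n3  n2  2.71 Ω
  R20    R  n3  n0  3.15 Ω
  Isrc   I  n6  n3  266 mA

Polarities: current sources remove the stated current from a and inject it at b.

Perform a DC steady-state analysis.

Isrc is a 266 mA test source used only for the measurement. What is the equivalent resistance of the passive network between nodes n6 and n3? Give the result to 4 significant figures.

Element admittances at DC:
  Y(R1) = 0.1984 S between n0,n1
  Y(R2) = 0.9615 S between n4,n0
  Y(R3) = 0.02227 S between n4,n1
  Y(R4) = 0.6993 S between n5,n3
  Y(R5) = 0.7194 S between n1,n4
  Y(R6) = 0.0006369 S between n1,n5
  Y(R7) = 0.05882 S between n3,n0
  Y(R8) = 0.01312 S between n1,n3
  Y(R9) = 0.001211 S between n2,n5
  Y(R10) = 0.2688 S between n3,n0
  Y(R11) = 0.0001323 S between n0,n4
  Y(R12) = 0.0008403 S between n2,n6
  Y(R13) = 0.04484 S between n6,n4
  Y(R14) = 0.2924 S between n0,n6
  Y(R15) = 0.07407 S between n1,n0
  Y(R16) = 0.6369 S between n5,n3
  Y(R17) = 0.1295 S between n6,n5
  Y(R18) = 0.002451 S between n2,n4
  Y(R19) = 0.3690 S between n3,n2
  Y(R20) = 0.3175 S between n3,n0
  Isrc: injects 0.266 A into n3 (from n6)
Assemble and solve the 6×6 MNA system:
  V(n1)=-0.008379  V(n2)=0.2583  V(n3)=0.2621  V(n4)=-0.01642  V(n5)=0.1933  V(n6)=-0.5164

R_eq = 2.927 Ω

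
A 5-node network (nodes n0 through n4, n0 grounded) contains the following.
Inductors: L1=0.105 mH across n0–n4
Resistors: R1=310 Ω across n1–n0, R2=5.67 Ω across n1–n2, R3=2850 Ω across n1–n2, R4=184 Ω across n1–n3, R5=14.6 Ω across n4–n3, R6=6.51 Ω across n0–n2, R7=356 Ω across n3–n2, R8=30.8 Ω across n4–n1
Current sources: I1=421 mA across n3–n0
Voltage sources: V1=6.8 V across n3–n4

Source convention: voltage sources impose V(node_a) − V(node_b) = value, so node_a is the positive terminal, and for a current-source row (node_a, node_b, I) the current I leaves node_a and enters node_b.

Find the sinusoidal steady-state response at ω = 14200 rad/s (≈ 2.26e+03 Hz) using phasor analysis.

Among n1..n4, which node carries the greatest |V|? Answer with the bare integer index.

3

MNA unknowns: 4 node voltages V₁..V_4 plus 1 source current (V1)
L1: Y=0.000-0.6707j on G[0,4]
R1: Y=0.003226+0.000j on G[1,0]
R2: Y=0.1764+0.000j on G[1,2]
I1: z[3]−=0.421, z[0]+=0.421
R3: Y=0.0003509+0.000j on G[1,2]
R4: Y=0.005435+0.000j on G[1,3]
R5: Y=0.06849+0.000j on G[4,3]
R6: Y=0.1536+0.000j on G[0,2]
R7: Y=0.002809+0.000j on G[3,2]
R8: Y=0.03247+0.000j on G[4,1]
V1: row V3−V4=6.8, i_V1 at 3,4
solve → V1=0.3703-0.2182j, V2=0.2535-0.1216j, V3=6.771-0.6876j, V4=-0.02889-0.6876j
aux → i_V1=-0.9398+0.004140j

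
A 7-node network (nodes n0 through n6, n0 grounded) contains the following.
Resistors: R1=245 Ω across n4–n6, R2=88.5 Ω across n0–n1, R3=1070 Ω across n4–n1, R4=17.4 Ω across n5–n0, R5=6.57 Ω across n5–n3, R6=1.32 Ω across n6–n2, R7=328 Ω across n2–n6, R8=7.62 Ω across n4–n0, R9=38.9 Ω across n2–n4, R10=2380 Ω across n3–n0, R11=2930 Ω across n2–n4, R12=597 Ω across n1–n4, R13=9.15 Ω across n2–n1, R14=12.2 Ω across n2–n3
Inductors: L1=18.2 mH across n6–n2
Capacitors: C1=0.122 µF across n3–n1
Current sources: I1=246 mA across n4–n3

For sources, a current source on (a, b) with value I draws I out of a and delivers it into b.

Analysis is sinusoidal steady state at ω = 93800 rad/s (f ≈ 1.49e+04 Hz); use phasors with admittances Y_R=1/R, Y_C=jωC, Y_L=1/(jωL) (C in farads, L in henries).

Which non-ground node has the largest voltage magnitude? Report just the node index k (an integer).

3

Apply KCL at each of the 6 non-ground nodes and solve the resulting linear system.
Node n1: branches {R2, R3, R12, C1, R13} → V_1 = 1.596+0.2004j
Node n2: branches {R6, R7, R9, L1, R11, R13, R14} → V_2 = 1.794+0.06387j
Node n3: branches {R5, R10, C1, R14, I1} → V_3 = 3.140-0.1002j
Node n4: branches {R1, R3, R8, R9, R11, R12, I1} → V_4 = -1.146+0.01492j
Node n5: branches {R4, R5} → V_5 = 2.279-0.07273j
Node n6: branches {R1, R6, R7, L1} → V_6 = 1.779+0.06359j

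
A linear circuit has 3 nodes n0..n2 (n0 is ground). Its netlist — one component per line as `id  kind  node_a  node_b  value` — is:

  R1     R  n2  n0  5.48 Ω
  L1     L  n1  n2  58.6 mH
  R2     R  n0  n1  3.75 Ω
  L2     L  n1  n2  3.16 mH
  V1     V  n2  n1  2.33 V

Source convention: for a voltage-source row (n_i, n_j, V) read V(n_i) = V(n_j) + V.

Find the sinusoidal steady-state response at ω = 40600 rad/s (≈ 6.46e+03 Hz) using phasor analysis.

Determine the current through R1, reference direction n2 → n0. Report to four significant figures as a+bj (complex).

Apply KCL at each of the 2 non-ground nodes and solve the resulting linear system.
Node n1: branches {L1, R2, L2, V1} → V_1 = -0.9466+0.000j
Node n2: branches {R1, L1, L2, V1} → V_2 = 1.383+0.000j
Source currents: i(V1)=-0.2524+0.01914j

0.2524+0.000j A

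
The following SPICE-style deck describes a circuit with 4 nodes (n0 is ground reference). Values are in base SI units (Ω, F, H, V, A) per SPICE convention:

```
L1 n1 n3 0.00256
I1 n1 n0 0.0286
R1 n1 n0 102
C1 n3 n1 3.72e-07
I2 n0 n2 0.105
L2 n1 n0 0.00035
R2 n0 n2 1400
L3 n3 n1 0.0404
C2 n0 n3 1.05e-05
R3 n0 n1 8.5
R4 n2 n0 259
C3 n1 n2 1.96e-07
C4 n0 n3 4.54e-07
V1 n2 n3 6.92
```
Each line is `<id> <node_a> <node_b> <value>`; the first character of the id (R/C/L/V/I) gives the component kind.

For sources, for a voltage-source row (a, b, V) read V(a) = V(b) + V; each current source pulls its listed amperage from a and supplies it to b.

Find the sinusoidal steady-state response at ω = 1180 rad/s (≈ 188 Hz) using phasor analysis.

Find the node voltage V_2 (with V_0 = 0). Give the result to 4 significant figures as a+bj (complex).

Apply KCL at each of the 3 non-ground nodes and solve the resulting linear system.
Node n1: branches {L1, I1, R1, C1, L2, L3, R3, C3} → V_1 = 0.001533+0.01964j
Node n2: branches {I2, R2, R4, C3, V1} → V_2 = 6.930+0.2370j
Node n3: branches {L1, C1, L3, C2, C4, V1} → V_3 = 0.009524+0.2370j
Source currents: i(V1)=0.07335-0.002687j

6.930+0.2370j V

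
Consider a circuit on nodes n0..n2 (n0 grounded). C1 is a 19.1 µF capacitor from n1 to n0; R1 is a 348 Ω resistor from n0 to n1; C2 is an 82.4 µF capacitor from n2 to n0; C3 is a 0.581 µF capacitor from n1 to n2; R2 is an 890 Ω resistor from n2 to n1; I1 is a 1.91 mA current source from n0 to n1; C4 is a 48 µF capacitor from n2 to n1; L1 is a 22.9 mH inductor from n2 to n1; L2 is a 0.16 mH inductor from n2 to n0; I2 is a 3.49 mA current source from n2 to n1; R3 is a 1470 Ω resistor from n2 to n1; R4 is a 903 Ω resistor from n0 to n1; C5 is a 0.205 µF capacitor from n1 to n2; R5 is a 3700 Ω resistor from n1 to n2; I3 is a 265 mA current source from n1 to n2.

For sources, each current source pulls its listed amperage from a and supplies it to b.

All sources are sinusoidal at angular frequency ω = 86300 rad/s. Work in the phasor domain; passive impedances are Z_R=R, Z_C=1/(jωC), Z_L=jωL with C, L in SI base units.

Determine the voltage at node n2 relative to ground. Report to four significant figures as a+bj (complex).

Element admittances at ω=86300 rad/s:
  Y(C1) = 0.000+1.648j S between n1,n0
  Y(R1) = 0.002874+0.000j S between n0,n1
  Y(C2) = 0.000+7.111j S between n2,n0
  Y(C3) = 0.000+0.05014j S between n1,n2
  Y(R2) = 0.001124+0.000j S between n2,n1
  I1: injects 0.00191 A into n1 (from n0)
  Y(C4) = 0.000+4.142j S between n2,n1
  Y(L1) = 0.000-0.0005060j S between n2,n1
  Y(L2) = 0.000-0.07242j S between n2,n0
  I2: injects 0.00349 A into n1 (from n2)
  Y(R3) = 0.0006803+0.000j S between n2,n1
  Y(R4) = 0.001107+0.000j S between n0,n1
  Y(C5) = 0.000+0.01769j S between n1,n2
  Y(R5) = 0.0002703+0.000j S between n1,n2
  I3: injects 0.265 A into n2 (from n1)
Assemble and solve the 2×2 MNA system:
  V(n1)=-4.931e-05+0.03776j  V(n2)=-9.811e-06-0.009115j

-9.811e-06-0.009115j V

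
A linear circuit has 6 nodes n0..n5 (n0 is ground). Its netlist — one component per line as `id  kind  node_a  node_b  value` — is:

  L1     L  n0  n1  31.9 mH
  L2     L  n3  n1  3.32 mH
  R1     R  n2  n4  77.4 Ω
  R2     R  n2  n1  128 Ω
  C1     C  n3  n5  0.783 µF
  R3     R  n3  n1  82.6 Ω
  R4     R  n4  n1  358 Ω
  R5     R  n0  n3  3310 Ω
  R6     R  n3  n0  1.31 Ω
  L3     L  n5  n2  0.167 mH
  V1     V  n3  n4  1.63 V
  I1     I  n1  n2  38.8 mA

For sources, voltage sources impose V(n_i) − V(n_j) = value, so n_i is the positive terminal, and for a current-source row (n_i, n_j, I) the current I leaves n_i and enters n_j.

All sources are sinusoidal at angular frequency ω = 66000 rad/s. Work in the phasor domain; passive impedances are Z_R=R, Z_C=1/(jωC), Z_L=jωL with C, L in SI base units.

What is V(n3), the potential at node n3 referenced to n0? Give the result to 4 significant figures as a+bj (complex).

MNA unknowns: 5 node voltages V₁..V_5 plus 1 source current (V1)
L1: Y=0.000-0.0004750j on G[0,1]
L2: Y=0.000-0.004564j on G[3,1]
R1: Y=0.01292+0.000j on G[2,4]
R2: Y=0.007812+0.000j on G[2,1]
C1: Y=0.000+0.05168j on G[3,5]
R3: Y=0.01211+0.000j on G[3,1]
R4: Y=0.002793+0.000j on G[4,1]
R5: Y=0.0003021+0.000j on G[0,3]
R6: Y=0.7634+0.000j on G[3,0]
L3: Y=0.000-0.09073j on G[5,2]
V1: row V3−V4=1.63, i_V1 at 3,4
I1: z[1]−=0.0388, z[2]+=0.0388
solve → V1=-1.824-0.4170j, V2=-0.02114-0.03391j, V3=0.0002594-0.001134j, V4=-1.630-0.001134j, V5=-0.04946-0.07729j
aux → i_V1=-0.02024+0.001585j

0.0002594-0.001134j V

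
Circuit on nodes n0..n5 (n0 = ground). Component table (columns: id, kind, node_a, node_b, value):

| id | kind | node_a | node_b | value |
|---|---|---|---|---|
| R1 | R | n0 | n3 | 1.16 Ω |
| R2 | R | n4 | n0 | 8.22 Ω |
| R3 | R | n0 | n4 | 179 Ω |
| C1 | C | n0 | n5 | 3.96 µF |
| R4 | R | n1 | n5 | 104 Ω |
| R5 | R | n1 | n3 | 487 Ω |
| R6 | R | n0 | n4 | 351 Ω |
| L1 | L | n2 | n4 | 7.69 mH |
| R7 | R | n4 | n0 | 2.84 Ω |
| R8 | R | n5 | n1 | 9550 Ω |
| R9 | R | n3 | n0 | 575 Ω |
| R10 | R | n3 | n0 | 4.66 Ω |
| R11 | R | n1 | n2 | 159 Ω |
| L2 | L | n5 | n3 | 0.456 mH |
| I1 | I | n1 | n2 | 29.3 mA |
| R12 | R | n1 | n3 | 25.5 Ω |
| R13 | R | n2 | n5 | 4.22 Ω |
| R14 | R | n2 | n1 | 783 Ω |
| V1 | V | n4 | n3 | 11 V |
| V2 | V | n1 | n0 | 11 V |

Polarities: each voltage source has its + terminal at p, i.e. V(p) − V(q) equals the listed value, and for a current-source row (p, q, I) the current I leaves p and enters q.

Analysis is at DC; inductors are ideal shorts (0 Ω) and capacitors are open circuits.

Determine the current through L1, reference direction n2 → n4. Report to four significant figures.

Apply KCL at each of the 5 non-ground nodes and solve the resulting linear system.
Node n1: branches {R4, R5, R8, R11, I1, R12, R14, V2} → V_1 = 11.00
Node n2: branches {L1, R11, I1, R13, R14} → V_2 = 8.089
Node n3: branches {R1, R5, R9, R10, L2, R12, V1} → V_3 = -2.911
Node n4: branches {R2, R3, R6, L1, R7, V1} → V_4 = 8.089
Node n5: branches {C1, R4, R8, L2, R13} → V_5 = -2.911
Source currents: i(L1)=-2.555, i(L2)=2.742, i(V1)=-6.456, i(V2)=-0.7607

-2.555 A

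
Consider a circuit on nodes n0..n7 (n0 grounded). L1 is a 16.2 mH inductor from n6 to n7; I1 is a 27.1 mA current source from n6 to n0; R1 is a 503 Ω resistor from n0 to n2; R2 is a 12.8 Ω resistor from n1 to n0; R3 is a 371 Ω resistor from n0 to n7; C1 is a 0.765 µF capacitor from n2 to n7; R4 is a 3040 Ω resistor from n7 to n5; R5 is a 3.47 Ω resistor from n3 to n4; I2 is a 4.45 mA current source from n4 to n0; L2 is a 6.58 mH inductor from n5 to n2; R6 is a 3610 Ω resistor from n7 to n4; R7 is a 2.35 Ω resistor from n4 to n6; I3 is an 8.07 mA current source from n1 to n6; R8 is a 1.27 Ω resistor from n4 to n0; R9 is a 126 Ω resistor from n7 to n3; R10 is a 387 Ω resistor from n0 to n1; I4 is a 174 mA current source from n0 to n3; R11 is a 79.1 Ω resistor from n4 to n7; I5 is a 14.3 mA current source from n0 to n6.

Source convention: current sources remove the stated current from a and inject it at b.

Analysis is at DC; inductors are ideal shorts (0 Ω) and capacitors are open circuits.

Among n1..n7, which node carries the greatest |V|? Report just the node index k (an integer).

3

Element admittances at DC:
  L1: short n6↔n7 (DC inductor)
  I1: injects 0.0271 A into n0 (from n6)
  Y(R1) = 0.001988 S between n0,n2
  Y(R2) = 0.07812 S between n1,n0
  Y(R3) = 0.002695 S between n0,n7
  Y(C1) = 0.000 S between n2,n7
  Y(R4) = 0.0003289 S between n7,n5
  Y(R5) = 0.2882 S between n3,n4
  I2: injects 0.00445 A into n0 (from n4)
  L2: short n5↔n2 (DC inductor)
  Y(R6) = 0.0002770 S between n7,n4
  Y(R7) = 0.4255 S between n4,n6
  I3: injects 0.00807 A into n6 (from n1)
  Y(R8) = 0.7874 S between n4,n0
  Y(R9) = 0.007937 S between n7,n3
  Y(R10) = 0.002584 S between n0,n1
  I4: injects 0.174 A into n3 (from n0)
  Y(R11) = 0.01264 S between n4,n7
  I5: injects 0.0143 A into n6 (from n0)
Assemble and solve the 9×9 MNA system:
  V(n1)=-0.09999  V(n2)=0.02939  V(n3)=0.7961  V(n4)=0.2085  V(n5)=0.02939  V(n6)=0.2070  V(n7)=0.2070
  i(L1)=-0.004079  i(L2)=5.843e-05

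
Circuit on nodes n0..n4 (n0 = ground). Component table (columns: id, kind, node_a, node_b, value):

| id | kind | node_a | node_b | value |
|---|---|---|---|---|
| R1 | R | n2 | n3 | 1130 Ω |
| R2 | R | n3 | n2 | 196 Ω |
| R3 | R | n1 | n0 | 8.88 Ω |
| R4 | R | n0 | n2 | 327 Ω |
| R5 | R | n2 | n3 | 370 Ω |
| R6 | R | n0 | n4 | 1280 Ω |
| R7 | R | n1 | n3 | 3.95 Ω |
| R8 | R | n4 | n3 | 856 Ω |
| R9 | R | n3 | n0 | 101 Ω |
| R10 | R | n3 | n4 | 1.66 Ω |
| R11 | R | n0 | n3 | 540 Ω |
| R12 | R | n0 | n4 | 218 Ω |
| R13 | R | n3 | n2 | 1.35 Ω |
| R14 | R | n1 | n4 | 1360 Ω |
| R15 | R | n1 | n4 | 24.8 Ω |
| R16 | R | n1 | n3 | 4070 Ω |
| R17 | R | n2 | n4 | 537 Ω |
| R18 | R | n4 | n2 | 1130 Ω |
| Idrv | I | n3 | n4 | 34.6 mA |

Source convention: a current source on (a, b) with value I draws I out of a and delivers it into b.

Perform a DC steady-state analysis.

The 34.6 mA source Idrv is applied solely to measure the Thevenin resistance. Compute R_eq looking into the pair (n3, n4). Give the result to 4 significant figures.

R_eq = 1.548 Ω

Element admittances at DC:
  Y(R1) = 0.0008850 S between n2,n3
  Y(R2) = 0.005102 S between n3,n2
  Y(R3) = 0.1126 S between n1,n0
  Y(R4) = 0.003058 S between n0,n2
  Y(R5) = 0.002703 S between n2,n3
  Y(R6) = 0.0007813 S between n0,n4
  Y(R7) = 0.2532 S between n1,n3
  Y(R8) = 0.001168 S between n4,n3
  Y(R9) = 0.009901 S between n3,n0
  Y(R10) = 0.6024 S between n3,n4
  Y(R11) = 0.001852 S between n0,n3
  Y(R12) = 0.004587 S between n0,n4
  Y(R13) = 0.7407 S between n3,n2
  Y(R14) = 0.0007353 S between n1,n4
  Y(R15) = 0.04032 S between n1,n4
  Y(R16) = 0.0002457 S between n1,n3
  Y(R17) = 0.001862 S between n2,n4
  Y(R18) = 0.0008850 S between n4,n2
  Idrv: injects 0.0346 A into n4 (from n3)
Assemble and solve the 4×4 MNA system:
  V(n1)=-0.0009791  V(n2)=-0.008593  V(n3)=-0.008823  V(n4)=0.04475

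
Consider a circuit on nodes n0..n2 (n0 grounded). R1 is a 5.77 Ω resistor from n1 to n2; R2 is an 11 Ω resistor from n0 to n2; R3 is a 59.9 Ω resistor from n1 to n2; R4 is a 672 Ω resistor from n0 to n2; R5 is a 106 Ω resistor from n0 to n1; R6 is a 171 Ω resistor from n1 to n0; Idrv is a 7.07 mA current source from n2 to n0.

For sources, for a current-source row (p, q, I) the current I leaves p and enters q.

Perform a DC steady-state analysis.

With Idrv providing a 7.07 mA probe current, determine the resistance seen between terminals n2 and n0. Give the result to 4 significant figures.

Element admittances at DC:
  Y(R1) = 0.1733 S between n1,n2
  Y(R2) = 0.09091 S between n0,n2
  Y(R3) = 0.01669 S between n1,n2
  Y(R4) = 0.001488 S between n0,n2
  Y(R5) = 0.009434 S between n0,n1
  Y(R6) = 0.005848 S between n1,n0
  Idrv: injects 0.00707 A into n0 (from n2)
Assemble and solve the 2×2 MNA system:
  V(n1)=-0.06142  V(n2)=-0.06636

R_eq = 9.386 Ω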